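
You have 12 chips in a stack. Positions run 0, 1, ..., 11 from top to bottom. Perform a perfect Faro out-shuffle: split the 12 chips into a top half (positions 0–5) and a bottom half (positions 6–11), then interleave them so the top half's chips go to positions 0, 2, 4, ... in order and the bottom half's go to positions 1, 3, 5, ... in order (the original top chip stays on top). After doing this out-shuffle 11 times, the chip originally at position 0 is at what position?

Position 0 is a fixed point of every out-shuffle, so the chip never moves.

0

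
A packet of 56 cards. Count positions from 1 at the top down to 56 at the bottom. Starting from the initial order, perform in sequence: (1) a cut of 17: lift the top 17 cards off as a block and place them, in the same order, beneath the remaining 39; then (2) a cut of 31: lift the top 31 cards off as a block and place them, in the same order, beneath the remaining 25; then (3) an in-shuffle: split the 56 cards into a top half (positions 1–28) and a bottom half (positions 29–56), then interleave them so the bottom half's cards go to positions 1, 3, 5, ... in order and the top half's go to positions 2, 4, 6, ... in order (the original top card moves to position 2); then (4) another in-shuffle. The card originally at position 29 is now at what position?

34

Track the card from position 29 forward through each operation:
  after op 1 (cut 17): 29 → 12
  after op 2 (cut 31): 12 → 37
  after op 3 (in-shuffle): 37 → 17
  after op 4 (in-shuffle): 17 → 34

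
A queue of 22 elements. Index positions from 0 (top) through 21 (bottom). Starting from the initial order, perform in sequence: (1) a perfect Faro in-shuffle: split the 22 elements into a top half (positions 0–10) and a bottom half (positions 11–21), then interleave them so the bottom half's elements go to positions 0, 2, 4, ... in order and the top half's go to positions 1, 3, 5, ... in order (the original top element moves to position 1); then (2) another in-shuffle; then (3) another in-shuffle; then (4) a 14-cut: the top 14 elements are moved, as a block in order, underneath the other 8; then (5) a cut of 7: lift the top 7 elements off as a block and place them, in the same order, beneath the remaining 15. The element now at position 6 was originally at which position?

17

Undo the operations in reverse order, starting from position 6:
  undo op 5 (cut 7): 6 ← 13
  undo op 4 (cut 14): 13 ← 5
  undo op 3 (in-shuffle, from top half): 5 ← 2
  undo op 2 (in-shuffle, from bottom half): 2 ← 12
  undo op 1 (in-shuffle, from bottom half): 12 ← 17
So the element at position 6 came from original position 17.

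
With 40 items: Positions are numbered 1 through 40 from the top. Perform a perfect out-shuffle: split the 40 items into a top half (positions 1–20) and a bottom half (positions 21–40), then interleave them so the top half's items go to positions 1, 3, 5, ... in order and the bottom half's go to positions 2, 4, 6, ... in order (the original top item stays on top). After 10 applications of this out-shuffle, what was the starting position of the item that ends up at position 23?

Work backwards from position 23, undoing one out-shuffle at a time:
23 ← 12 ← 26 ← 33 ← 17 ← 9 ← 5 ← 3 ← 2 ← 21 ← 11
So the item now at position 23 started at position 11.

11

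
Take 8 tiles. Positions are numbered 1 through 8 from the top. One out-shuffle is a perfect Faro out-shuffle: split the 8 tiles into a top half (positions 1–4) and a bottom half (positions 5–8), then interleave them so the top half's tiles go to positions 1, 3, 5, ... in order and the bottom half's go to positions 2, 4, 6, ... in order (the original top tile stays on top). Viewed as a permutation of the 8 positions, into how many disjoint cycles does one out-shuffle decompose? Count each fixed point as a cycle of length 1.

4

Trace each unvisited position around until it returns:
(1) (2 3 5) (4 7 6) (8)
4 cycles in total.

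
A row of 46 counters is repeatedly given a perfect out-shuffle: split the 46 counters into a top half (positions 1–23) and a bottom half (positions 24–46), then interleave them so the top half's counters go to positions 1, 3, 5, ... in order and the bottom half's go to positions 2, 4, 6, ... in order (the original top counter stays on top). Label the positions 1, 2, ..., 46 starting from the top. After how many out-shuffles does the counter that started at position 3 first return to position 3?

12

Follow position 3 under repeated out-shuffles:
3 → 5 → 9 → 17 → 33 → 20 → 39 → 32 → 18 → 35 → 24 → 2 → 3
It first returns after 12 out-shuffles.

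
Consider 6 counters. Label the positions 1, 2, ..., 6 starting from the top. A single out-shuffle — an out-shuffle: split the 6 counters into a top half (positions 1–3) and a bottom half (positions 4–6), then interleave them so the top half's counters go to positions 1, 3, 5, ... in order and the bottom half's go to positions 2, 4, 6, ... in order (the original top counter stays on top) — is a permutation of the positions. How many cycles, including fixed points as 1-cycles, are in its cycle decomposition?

3

Trace each unvisited position around until it returns:
(1) (2 3 5 4) (6)
3 cycles in total.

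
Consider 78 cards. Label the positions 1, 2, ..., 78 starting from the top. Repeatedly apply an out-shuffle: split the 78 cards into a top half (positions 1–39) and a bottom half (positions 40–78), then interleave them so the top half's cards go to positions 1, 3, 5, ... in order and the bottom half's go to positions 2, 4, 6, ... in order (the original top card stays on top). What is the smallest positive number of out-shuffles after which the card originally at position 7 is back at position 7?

Follow position 7 under repeated out-shuffles:
7 → 13 → 25 → 49 → 20 → 39 → 77 → 76 → ... → 7 (length 30)
It first returns after 30 out-shuffles.

30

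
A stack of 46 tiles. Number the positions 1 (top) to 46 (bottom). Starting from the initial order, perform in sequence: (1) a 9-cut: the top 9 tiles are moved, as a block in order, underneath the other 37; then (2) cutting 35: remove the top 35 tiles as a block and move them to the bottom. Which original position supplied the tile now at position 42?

Undo the operations in reverse order, starting from position 42:
  undo op 2 (cut 35): 42 ← 31
  undo op 1 (cut 9): 31 ← 40
So the tile at position 42 came from original position 40.

40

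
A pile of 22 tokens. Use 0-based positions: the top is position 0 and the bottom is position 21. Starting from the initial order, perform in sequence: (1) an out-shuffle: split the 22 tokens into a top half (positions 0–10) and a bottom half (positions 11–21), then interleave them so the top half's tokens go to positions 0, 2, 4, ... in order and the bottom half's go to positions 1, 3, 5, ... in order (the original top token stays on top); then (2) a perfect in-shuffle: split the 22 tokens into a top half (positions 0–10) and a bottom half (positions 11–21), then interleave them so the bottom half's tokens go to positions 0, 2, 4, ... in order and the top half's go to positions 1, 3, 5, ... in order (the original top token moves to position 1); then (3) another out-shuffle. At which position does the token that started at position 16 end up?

0

Track the token from position 16 forward through each operation:
  after op 1 (out-shuffle): 16 → 11
  after op 2 (in-shuffle): 11 → 0
  after op 3 (out-shuffle): 0 → 0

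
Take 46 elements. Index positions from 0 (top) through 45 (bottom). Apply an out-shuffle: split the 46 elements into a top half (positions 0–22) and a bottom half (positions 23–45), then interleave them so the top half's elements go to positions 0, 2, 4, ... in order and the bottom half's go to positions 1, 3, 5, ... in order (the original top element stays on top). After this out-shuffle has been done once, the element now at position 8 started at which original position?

4

Work backwards from position 8, undoing one out-shuffle at a time:
8 ← 4
So the element now at position 8 started at position 4.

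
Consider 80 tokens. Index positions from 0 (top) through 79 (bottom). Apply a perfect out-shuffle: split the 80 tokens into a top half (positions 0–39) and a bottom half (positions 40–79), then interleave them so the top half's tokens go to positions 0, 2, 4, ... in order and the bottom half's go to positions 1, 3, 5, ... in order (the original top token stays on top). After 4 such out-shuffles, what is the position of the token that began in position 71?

Track the token's position through each out-shuffle:
71 → 63 → 47 → 15 → 30

30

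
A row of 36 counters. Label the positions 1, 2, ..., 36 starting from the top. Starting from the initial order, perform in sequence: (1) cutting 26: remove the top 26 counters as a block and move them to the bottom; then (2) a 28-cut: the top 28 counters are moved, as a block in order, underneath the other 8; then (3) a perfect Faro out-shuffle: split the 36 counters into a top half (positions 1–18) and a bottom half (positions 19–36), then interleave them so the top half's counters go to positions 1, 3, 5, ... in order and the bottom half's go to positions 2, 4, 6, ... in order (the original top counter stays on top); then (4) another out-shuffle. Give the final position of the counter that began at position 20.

Track the counter from position 20 forward through each operation:
  after op 1 (cut 26): 20 → 30
  after op 2 (cut 28): 30 → 2
  after op 3 (out-shuffle): 2 → 3
  after op 4 (out-shuffle): 3 → 5

5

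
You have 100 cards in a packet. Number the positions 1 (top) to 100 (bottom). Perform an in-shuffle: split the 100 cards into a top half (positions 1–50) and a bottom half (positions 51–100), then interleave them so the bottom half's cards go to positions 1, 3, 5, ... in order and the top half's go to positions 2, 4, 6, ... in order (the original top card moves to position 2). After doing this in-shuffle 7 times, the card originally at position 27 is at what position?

22

Track the card's position through each in-shuffle:
27 → 54 → 7 → 14 → 28 → 56 → 11 → 22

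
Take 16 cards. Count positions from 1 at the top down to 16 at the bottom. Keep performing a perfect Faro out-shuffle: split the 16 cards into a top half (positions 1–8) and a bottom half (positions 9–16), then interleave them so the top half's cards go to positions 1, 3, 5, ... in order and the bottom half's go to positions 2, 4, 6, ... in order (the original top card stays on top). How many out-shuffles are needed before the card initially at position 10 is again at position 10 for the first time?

Follow position 10 under repeated out-shuffles:
10 → 4 → 7 → 13 → 10
It first returns after 4 out-shuffles.

4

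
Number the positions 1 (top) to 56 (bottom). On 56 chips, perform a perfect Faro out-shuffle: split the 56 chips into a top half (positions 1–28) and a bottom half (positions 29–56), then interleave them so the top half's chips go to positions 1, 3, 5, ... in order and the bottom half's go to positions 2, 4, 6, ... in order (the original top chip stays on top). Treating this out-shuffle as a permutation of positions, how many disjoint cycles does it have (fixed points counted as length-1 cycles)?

6

Trace each unvisited position around until it returns:
(1) (2 3 5 9 17 33 ... len 20) (4 7 13 25 49 42 ... len 20) (6 11 21 41 26 51 46 36 16 31) (12 23 45 34) (56)
6 cycles in total.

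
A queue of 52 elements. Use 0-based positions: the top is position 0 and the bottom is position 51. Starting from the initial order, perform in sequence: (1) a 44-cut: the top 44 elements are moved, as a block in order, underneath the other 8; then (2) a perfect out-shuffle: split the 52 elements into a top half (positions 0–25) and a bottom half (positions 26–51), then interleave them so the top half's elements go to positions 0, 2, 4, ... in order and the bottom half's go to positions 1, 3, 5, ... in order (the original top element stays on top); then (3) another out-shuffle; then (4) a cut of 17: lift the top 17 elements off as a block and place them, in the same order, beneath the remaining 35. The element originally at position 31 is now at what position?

38

Track the element from position 31 forward through each operation:
  after op 1 (cut 44): 31 → 39
  after op 2 (out-shuffle): 39 → 27
  after op 3 (out-shuffle): 27 → 3
  after op 4 (cut 17): 3 → 38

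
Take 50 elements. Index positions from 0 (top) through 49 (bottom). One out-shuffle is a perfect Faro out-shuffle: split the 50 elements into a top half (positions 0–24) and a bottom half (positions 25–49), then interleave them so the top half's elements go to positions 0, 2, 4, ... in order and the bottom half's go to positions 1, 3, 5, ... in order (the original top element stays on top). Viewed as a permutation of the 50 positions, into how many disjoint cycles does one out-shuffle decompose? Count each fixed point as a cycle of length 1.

Trace each unvisited position around until it returns:
(0) (1 2 4 8 16 32 ... len 21) (3 6 12 24 48 47 ... len 21) (7 14 28) (21 42 35) (49)
6 cycles in total.

6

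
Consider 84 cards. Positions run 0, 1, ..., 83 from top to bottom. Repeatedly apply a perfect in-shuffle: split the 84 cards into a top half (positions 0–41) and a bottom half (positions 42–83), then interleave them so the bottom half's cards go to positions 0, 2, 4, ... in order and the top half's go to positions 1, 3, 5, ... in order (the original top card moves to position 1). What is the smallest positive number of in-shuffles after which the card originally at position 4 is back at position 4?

Follow position 4 under repeated in-shuffles:
4 → 9 → 19 → 39 → 79 → 74 → 64 → 44 → 4
It first returns after 8 in-shuffles.

8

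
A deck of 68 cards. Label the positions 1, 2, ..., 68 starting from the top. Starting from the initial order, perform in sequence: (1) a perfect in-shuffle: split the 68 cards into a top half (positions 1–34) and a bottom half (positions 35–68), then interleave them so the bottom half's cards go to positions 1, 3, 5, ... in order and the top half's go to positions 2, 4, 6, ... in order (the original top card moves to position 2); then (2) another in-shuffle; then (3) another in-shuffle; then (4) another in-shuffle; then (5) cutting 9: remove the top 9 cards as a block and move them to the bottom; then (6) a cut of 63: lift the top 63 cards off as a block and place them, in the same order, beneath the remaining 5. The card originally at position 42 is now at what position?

47

Track the card from position 42 forward through each operation:
  after op 1 (in-shuffle): 42 → 15
  after op 2 (in-shuffle): 15 → 30
  after op 3 (in-shuffle): 30 → 60
  after op 4 (in-shuffle): 60 → 51
  after op 5 (cut 9): 51 → 42
  after op 6 (cut 63): 42 → 47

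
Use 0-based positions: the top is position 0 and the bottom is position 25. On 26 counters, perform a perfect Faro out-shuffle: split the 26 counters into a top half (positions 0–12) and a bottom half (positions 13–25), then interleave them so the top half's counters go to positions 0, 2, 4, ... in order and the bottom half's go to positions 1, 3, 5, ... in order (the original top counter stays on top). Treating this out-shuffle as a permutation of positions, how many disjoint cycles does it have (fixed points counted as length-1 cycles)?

4

Trace each unvisited position around until it returns:
(0) (1 2 4 8 16 7 ... len 20) (5 10 20 15) (25)
4 cycles in total.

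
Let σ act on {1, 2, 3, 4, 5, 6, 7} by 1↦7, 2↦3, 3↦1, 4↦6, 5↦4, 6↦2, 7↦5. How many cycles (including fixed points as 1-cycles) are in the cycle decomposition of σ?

Cycle decomposition: (1 7 5 4 6 2 3).
1 cycle.

1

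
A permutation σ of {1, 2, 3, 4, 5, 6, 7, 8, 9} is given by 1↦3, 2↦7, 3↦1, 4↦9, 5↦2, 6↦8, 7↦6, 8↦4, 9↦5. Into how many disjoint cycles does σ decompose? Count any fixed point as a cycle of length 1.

2

Cycle decomposition: (1 3) (2 7 6 8 4 9 5).
2 cycles.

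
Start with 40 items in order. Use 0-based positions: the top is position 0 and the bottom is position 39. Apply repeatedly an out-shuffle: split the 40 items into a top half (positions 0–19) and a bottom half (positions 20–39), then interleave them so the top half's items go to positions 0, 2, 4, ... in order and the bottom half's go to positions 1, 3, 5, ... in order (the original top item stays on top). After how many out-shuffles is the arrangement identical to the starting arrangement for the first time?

The out-shuffle permutes the 40 positions with cycle lengths [1, 1, 2, 12, 12, 12].
Every item is home exactly when every cycle has completed a whole number of laps, i.e. after lcm(1, 2, 12) = 12 out-shuffles.

12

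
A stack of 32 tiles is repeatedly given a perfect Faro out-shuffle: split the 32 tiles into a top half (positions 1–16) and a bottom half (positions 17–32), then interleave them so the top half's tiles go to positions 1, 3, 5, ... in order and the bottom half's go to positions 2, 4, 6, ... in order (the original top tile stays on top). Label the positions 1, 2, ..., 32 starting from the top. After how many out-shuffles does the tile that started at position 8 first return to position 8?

5

Follow position 8 under repeated out-shuffles:
8 → 15 → 29 → 26 → 20 → 8
It first returns after 5 out-shuffles.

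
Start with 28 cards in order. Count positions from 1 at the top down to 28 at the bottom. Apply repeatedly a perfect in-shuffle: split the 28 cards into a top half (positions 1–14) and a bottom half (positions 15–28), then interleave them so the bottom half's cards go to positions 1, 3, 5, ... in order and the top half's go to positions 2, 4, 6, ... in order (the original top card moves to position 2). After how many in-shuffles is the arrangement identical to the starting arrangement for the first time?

The in-shuffle permutes the 28 positions with cycle lengths [28].
Every card is home exactly when every cycle has completed a whole number of laps, i.e. after lcm(28) = 28 in-shuffles.

28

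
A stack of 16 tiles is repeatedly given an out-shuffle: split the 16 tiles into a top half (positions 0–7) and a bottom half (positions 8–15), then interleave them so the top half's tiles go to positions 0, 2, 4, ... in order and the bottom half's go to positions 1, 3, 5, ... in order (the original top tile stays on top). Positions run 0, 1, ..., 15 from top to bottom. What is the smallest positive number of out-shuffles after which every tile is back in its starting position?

4

The out-shuffle permutes the 16 positions with cycle lengths [1, 1, 2, 4, 4, 4].
Every tile is home exactly when every cycle has completed a whole number of laps, i.e. after lcm(1, 2, 4) = 4 out-shuffles.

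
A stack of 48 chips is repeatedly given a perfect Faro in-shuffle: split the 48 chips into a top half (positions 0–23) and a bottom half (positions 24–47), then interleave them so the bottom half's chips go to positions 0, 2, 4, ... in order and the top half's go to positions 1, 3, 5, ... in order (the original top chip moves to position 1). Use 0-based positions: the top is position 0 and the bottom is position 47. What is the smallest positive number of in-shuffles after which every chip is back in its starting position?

21

The in-shuffle permutes the 48 positions with cycle lengths [3, 3, 21, 21].
Every chip is home exactly when every cycle has completed a whole number of laps, i.e. after lcm(3, 21) = 21 in-shuffles.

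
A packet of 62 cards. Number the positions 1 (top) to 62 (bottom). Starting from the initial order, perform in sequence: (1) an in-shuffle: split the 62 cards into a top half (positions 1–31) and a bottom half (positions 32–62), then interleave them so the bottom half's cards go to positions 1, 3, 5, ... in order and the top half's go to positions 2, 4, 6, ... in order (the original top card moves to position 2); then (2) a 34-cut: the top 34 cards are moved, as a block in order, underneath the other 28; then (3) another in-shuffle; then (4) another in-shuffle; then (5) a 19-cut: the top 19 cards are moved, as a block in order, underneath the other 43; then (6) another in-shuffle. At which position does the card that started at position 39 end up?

Track the card from position 39 forward through each operation:
  after op 1 (in-shuffle): 39 → 15
  after op 2 (cut 34): 15 → 43
  after op 3 (in-shuffle): 43 → 23
  after op 4 (in-shuffle): 23 → 46
  after op 5 (cut 19): 46 → 27
  after op 6 (in-shuffle): 27 → 54

54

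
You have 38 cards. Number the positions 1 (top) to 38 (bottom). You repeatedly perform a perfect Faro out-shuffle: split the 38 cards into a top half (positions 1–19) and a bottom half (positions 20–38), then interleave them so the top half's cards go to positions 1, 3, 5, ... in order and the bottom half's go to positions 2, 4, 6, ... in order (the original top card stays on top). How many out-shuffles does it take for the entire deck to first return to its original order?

36

The out-shuffle permutes the 38 positions with cycle lengths [1, 1, 36].
Every card is home exactly when every cycle has completed a whole number of laps, i.e. after lcm(1, 36) = 36 out-shuffles.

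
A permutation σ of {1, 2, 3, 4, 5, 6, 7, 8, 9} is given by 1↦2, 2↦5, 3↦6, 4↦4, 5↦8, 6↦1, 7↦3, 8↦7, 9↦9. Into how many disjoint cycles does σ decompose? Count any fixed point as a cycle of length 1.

3

Cycle decomposition: (1 2 5 8 7 3 6) (4) (9).
3 cycles.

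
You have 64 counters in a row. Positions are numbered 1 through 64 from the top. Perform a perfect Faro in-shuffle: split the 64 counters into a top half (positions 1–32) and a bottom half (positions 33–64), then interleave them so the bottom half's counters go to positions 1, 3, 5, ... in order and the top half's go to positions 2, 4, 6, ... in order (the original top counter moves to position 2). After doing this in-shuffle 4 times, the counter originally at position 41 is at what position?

6

Track the counter's position through each in-shuffle:
41 → 17 → 34 → 3 → 6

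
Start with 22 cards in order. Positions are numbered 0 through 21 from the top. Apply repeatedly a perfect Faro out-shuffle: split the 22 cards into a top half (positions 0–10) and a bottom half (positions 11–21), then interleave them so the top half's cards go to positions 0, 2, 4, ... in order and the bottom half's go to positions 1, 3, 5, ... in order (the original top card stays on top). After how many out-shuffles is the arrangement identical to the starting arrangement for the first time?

The out-shuffle permutes the 22 positions with cycle lengths [1, 1, 2, 3, 3, 6, 6].
Every card is home exactly when every cycle has completed a whole number of laps, i.e. after lcm(1, 2, 3, 6) = 6 out-shuffles.

6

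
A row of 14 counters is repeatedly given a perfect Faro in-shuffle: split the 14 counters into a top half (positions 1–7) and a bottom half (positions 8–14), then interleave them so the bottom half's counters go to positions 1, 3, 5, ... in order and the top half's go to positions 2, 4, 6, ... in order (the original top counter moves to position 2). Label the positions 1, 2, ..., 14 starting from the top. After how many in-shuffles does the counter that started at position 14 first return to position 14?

4

Follow position 14 under repeated in-shuffles:
14 → 13 → 11 → 7 → 14
It first returns after 4 in-shuffles.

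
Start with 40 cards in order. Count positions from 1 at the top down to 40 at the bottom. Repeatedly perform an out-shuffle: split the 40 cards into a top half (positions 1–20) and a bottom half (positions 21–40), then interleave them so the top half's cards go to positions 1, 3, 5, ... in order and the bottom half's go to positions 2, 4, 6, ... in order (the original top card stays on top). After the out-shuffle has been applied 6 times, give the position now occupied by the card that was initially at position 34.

7

Track the card's position through each out-shuffle:
34 → 28 → 16 → 31 → 22 → 4 → 7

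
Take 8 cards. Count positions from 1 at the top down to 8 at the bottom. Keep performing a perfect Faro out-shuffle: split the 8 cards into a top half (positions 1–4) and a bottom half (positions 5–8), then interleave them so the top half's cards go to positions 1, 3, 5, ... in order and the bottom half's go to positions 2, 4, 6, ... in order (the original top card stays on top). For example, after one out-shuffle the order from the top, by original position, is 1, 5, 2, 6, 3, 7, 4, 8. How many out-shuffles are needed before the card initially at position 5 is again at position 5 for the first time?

3

Follow position 5 under repeated out-shuffles:
5 → 2 → 3 → 5
It first returns after 3 out-shuffles.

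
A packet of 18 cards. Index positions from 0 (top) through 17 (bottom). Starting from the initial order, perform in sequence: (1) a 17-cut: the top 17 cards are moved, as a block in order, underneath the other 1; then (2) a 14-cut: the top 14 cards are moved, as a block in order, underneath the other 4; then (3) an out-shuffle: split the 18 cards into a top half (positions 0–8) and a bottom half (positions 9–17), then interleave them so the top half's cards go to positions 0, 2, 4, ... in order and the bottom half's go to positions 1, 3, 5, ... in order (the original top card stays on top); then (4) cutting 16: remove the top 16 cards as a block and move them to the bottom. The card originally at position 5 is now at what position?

5

Track the card from position 5 forward through each operation:
  after op 1 (cut 17): 5 → 6
  after op 2 (cut 14): 6 → 10
  after op 3 (out-shuffle): 10 → 3
  after op 4 (cut 16): 3 → 5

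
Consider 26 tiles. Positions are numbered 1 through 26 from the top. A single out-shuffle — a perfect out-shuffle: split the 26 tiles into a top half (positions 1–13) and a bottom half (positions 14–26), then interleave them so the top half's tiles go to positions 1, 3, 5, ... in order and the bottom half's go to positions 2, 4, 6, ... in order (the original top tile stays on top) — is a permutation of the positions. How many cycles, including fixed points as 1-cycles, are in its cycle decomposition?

Trace each unvisited position around until it returns:
(1) (2 3 5 9 17 8 ... len 20) (6 11 21 16) (26)
4 cycles in total.

4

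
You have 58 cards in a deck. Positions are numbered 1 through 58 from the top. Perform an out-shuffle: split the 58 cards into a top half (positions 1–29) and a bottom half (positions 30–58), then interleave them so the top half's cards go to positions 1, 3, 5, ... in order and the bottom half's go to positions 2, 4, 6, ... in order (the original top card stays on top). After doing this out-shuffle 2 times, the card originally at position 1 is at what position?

1

Position 1 is a fixed point of every out-shuffle, so the card never moves.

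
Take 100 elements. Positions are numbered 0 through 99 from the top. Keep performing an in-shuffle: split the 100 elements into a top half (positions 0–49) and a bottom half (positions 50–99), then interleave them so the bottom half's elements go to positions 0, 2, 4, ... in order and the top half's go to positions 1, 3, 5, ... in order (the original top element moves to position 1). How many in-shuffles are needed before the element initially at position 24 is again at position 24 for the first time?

Follow position 24 under repeated in-shuffles:
24 → 49 → 99 → 98 → 96 → 92 → 84 → 68 → ... → 24 (length 100)
It first returns after 100 in-shuffles.

100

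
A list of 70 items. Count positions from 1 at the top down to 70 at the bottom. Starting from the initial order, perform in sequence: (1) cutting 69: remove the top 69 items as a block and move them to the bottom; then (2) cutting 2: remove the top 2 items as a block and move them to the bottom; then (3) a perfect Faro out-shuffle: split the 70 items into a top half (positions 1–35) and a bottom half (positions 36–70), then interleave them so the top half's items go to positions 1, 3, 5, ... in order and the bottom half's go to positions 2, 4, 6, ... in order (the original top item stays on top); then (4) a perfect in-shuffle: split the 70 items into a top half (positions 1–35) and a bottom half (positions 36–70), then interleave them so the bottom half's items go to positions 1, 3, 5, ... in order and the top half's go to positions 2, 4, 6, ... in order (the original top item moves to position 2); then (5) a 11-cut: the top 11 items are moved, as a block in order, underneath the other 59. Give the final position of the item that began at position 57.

Track the item from position 57 forward through each operation:
  after op 1 (cut 69): 57 → 58
  after op 2 (cut 2): 58 → 56
  after op 3 (out-shuffle): 56 → 42
  after op 4 (in-shuffle): 42 → 13
  after op 5 (cut 11): 13 → 2

2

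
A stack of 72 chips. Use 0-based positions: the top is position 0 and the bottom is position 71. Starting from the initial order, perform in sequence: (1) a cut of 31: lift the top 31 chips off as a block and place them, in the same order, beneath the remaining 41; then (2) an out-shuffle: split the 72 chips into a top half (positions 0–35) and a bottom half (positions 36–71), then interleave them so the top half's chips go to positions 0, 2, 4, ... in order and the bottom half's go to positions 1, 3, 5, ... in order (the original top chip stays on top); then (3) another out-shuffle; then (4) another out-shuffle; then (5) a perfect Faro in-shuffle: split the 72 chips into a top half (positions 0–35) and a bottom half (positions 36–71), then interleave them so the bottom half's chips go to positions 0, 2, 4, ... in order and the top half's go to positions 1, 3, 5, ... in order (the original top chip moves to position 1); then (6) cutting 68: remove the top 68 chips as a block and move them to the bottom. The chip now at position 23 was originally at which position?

41

Undo the operations in reverse order, starting from position 23:
  undo op 6 (cut 68): 23 ← 19
  undo op 5 (in-shuffle, from top half): 19 ← 9
  undo op 4 (out-shuffle, from bottom half): 9 ← 40
  undo op 3 (out-shuffle, from top half): 40 ← 20
  undo op 2 (out-shuffle, from top half): 20 ← 10
  undo op 1 (cut 31): 10 ← 41
So the chip at position 23 came from original position 41.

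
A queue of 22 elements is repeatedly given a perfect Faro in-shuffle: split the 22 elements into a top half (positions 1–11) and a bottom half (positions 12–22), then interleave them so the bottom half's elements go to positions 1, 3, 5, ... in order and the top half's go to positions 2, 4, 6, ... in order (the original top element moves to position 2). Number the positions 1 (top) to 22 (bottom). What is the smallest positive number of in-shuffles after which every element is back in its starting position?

11

The in-shuffle permutes the 22 positions with cycle lengths [11, 11].
Every element is home exactly when every cycle has completed a whole number of laps, i.e. after lcm(11) = 11 in-shuffles.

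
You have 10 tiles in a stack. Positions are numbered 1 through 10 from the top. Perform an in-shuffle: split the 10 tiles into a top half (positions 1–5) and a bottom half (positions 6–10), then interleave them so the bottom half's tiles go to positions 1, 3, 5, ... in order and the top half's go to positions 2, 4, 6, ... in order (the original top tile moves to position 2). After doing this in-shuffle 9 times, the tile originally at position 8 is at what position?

Track the tile's position through each in-shuffle:
8 → 5 → 10 → 9 → 7 → 3 → 6 → 1 → 2 → 4

4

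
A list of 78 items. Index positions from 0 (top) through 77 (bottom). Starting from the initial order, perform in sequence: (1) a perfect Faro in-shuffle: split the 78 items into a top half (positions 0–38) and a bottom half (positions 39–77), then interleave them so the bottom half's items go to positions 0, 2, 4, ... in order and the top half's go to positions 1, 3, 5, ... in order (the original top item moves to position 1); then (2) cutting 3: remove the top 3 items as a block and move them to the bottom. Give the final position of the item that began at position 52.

23

Track the item from position 52 forward through each operation:
  after op 1 (in-shuffle): 52 → 26
  after op 2 (cut 3): 26 → 23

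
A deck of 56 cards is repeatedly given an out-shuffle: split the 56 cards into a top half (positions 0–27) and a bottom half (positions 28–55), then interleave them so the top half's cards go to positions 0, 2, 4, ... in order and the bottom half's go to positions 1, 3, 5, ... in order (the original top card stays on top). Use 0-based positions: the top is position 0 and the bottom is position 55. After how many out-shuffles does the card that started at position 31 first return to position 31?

Follow position 31 under repeated out-shuffles:
31 → 7 → 14 → 28 → 1 → 2 → 4 → 8 → 16 → 32 → 9 → 18 → 36 → 17 → 34 → 13 → 26 → 52 → 49 → 43 → 31
It first returns after 20 out-shuffles.

20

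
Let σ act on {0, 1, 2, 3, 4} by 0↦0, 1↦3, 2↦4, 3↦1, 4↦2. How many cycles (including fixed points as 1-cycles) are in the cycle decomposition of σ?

3

Cycle decomposition: (0) (1 3) (2 4).
3 cycles.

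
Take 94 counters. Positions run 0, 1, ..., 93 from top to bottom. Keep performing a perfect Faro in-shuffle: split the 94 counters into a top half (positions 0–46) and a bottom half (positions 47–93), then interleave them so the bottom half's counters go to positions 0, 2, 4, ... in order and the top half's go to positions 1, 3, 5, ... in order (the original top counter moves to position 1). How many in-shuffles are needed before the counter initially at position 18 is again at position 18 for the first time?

4

Follow position 18 under repeated in-shuffles:
18 → 37 → 75 → 56 → 18
It first returns after 4 in-shuffles.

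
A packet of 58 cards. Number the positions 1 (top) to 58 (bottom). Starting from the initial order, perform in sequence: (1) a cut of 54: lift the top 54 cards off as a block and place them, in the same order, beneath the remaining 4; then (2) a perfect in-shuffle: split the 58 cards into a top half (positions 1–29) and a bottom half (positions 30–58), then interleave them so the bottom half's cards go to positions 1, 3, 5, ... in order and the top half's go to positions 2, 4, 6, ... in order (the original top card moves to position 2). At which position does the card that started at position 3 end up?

14

Track the card from position 3 forward through each operation:
  after op 1 (cut 54): 3 → 7
  after op 2 (in-shuffle): 7 → 14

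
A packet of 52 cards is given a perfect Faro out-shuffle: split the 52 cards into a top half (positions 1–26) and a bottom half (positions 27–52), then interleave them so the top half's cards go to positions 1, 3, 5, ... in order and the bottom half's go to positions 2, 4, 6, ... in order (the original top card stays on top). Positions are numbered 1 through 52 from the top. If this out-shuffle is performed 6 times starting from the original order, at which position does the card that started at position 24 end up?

45

Track the card's position through each out-shuffle:
24 → 47 → 42 → 32 → 12 → 23 → 45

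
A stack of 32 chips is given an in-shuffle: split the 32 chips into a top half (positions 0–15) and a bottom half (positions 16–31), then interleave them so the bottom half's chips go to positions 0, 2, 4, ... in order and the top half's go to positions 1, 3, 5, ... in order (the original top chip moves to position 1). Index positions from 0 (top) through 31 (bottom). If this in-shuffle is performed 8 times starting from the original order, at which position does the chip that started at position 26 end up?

14

Track the chip's position through each in-shuffle:
26 → 20 → 8 → 17 → 2 → 5 → 11 → 23 → 14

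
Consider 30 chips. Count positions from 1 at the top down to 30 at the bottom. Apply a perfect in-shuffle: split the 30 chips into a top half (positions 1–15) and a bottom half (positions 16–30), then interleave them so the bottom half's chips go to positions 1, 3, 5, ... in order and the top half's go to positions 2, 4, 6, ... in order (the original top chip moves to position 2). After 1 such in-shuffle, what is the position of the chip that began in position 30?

29

Track the chip's position through each in-shuffle:
30 → 29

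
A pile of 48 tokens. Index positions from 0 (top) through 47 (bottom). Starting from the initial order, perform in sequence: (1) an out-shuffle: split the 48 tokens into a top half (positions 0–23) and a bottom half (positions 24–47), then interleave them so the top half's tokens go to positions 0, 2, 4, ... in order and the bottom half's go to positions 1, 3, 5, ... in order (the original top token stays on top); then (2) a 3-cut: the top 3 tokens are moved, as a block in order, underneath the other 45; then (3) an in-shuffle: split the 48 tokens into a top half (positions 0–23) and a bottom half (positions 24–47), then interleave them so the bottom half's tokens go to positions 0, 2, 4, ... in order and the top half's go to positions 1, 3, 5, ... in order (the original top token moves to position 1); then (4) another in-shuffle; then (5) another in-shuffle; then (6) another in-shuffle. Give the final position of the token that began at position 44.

Track the token from position 44 forward through each operation:
  after op 1 (out-shuffle): 44 → 41
  after op 2 (cut 3): 41 → 38
  after op 3 (in-shuffle): 38 → 28
  after op 4 (in-shuffle): 28 → 8
  after op 5 (in-shuffle): 8 → 17
  after op 6 (in-shuffle): 17 → 35

35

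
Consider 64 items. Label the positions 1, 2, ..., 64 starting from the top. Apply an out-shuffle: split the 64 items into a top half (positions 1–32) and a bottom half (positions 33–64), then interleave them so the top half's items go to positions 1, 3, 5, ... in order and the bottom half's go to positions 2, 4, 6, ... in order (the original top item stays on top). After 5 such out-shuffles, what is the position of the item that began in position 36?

50

Track the item's position through each out-shuffle:
36 → 8 → 15 → 29 → 57 → 50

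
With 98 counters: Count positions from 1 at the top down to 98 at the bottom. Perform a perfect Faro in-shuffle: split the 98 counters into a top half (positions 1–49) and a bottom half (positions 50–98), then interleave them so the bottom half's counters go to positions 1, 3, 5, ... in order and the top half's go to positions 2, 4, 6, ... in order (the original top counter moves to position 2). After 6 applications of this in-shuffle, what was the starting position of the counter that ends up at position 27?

Work backwards from position 27, undoing one in-shuffle at a time:
27 ← 63 ← 81 ← 90 ← 45 ← 72 ← 36
So the counter now at position 27 started at position 36.

36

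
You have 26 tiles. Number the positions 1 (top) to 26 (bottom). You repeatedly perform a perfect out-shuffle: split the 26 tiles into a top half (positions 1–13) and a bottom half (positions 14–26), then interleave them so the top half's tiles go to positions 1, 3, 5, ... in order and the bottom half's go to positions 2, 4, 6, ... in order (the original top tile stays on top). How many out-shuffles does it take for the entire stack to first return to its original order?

20

The out-shuffle permutes the 26 positions with cycle lengths [1, 1, 4, 20].
Every tile is home exactly when every cycle has completed a whole number of laps, i.e. after lcm(1, 4, 20) = 20 out-shuffles.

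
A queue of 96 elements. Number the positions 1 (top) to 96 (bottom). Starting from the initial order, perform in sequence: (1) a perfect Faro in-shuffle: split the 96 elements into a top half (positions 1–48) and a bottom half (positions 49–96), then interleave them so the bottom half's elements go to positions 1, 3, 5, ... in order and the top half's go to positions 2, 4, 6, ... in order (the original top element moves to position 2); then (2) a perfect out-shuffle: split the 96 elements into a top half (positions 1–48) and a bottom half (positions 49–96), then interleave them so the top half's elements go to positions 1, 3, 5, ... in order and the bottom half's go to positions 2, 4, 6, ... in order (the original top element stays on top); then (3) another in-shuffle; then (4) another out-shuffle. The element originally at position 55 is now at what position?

4

Track the element from position 55 forward through each operation:
  after op 1 (in-shuffle): 55 → 13
  after op 2 (out-shuffle): 13 → 25
  after op 3 (in-shuffle): 25 → 50
  after op 4 (out-shuffle): 50 → 4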